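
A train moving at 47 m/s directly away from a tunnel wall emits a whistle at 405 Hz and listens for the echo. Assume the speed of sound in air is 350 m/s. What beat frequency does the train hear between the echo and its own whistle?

The tunnel wall receives the sound from a moving source: f₁ = f₀ · v/(v + v_e) = 405 × 350/397 ≈ 357.1 Hz.
On the return leg the train is a moving observer: f₂ = f₁ · (v − v_e)/v = 357.1 × 303/350 ≈ 309.1 Hz.
Equivalently f₂ = f₀ · (v − v_e)/(v + v_e).
Beat against the emitted tone: |f₂ − f₀| = 2v_e·f₀/(v + v_e) = 2 × 47 × 405/397 ≈ 96 Hz.

96 Hz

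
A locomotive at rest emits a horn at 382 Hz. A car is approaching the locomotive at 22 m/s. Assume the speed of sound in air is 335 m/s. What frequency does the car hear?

407 Hz

Moving observer, stationary source: f' = f · (v + v_o)/v.
f' = 382 × (335 + 22)/335 = 382 × 357/335 ≈ 407 Hz.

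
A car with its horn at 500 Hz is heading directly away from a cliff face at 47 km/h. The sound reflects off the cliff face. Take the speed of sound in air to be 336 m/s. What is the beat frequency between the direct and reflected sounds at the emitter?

37.4 Hz

47 km/h = 13.06 m/s.
The cliff face receives the sound from a moving source: f₁ = f₀ · v/(v + v_e) = 500 × 336/349.06 ≈ 481.3 Hz.
On the return leg the car is a moving observer: f₂ = f₁ · (v − v_e)/v = 481.3 × 322.94/336 ≈ 462.6 Hz.
Equivalently f₂ = f₀ · (v − v_e)/(v + v_e).
Beat against the emitted tone: |f₂ − f₀| = 2v_e·f₀/(v + v_e) = 2 × 13.06 × 500/349.06 ≈ 37.4 Hz.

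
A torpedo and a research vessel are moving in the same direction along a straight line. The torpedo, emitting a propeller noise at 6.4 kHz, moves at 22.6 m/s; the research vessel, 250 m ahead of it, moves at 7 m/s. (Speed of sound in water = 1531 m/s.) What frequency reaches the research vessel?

The research vessel is ahead, so the torpedo is moving toward it while the research vessel is moving away from the torpedo.
Both move, so f' = f · (v − v_o)/(v − v_s).
f' = 6.4 × (1531 − 7)/(1531 − 22.6) = 6.4 × 1524/1508.4 ≈ 6.47 kHz.

6.47 kHz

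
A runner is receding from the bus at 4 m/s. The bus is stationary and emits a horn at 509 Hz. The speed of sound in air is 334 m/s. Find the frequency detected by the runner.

Only the observer moves, away from the source, so f' = f · (v − v_o)/v.
f' = 509 × (334 − 4)/334 = 509 × 330/334 ≈ 503 Hz.

503 Hz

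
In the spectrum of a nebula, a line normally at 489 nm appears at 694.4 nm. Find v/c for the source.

0.337

λ'/λ₀ = 1.4200 > 1 (redshift), so the source is receding.
λ'/λ₀ = √((1 + β)/(1 − β)) for a receding source ⇒ β = (r² − 1)/(r² + 1) with r = λ'/λ₀.
β = (2.0165 − 1)/(2.0165 + 1) ≈ 0.337.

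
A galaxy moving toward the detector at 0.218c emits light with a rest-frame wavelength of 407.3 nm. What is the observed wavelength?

Relativistic Doppler for wavelength: λ' = λ₀ · √((1 − β)/(1 + β)).
λ' = 407.3 × √(0.7820/1.2180) = 407.3 × 0.80127 ≈ 326.4 nm.

326.4 nm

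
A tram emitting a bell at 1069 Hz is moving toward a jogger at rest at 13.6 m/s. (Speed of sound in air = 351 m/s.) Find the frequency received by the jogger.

1112 Hz

Only the source moves, toward the listener, so f' = f · v/(v − v_s).
f' = 1069 × 351/(351 − 13.6) = 1069 × 351/337.4 ≈ 1112 Hz.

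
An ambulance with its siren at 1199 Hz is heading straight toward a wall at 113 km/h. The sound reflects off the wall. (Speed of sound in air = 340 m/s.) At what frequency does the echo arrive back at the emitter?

113 km/h = 31.39 m/s.
The wall receives the sound from a moving source: f₁ = f₀ · v/(v − v_e) = 1199 × 340/308.61 ≈ 1321 Hz.
On the return leg the ambulance is a moving observer: f₂ = f₁ · (v + v_e)/v = 1321 × 371.39/340 ≈ 1443 Hz.

1443 Hz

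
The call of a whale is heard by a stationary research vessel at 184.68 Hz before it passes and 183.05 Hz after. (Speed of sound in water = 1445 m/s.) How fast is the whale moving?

f₁/f₂ = (v + v_s)/(v − v_s), so v_s = v · (f₁ − f₂)/(f₁ + f₂).
v_s = 1445 × (184.68 − 183.05)/(184.68 + 183.05) = 1445 × 1.63/367.73 ≈ 6.4 m/s.

6.4 m/s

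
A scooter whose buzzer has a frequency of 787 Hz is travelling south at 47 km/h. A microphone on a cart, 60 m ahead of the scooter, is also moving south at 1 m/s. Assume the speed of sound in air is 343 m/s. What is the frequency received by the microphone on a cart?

816 Hz

47 km/h = 13.06 m/s.
The microphone on a cart is ahead, so the scooter is moving toward it while the microphone on a cart is moving away from the scooter.
With source approaching and observer receding, f' = f · (v − v_o)/(v − v_s).
f' = 787 × (343 − 1)/(343 − 13.06) = 787 × 342/329.94 ≈ 816 Hz.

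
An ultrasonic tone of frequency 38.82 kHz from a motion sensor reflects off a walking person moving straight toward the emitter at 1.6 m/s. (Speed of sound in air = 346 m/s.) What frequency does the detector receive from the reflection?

At the walking person (a moving observer), f₁ = f₀ · (v + u)/v = 38.82 × 347.6/346 ≈ 39.0 kHz.
The reflection then acts as a moving source: f₂ = f₁ · v/(v − u) ≈ 39.2 kHz.
Equivalently f₂ = f₀ · (v + u)/(v − u).

39.2 kHz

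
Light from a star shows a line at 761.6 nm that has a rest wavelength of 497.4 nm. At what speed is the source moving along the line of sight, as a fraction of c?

λ'/λ₀ = 1.5312 > 1 (redshift), so the source is receding.
λ'/λ₀ = √((1 + β)/(1 − β)) for a receding source ⇒ β = (r² − 1)/(r² + 1) with r = λ'/λ₀.
β = (2.3445 − 1)/(2.3445 + 1) ≈ 0.402.

0.402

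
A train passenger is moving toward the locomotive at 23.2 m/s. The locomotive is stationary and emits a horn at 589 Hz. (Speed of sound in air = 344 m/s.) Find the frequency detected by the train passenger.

629 Hz

Only the observer moves, toward the source, so f' = f · (v + v_o)/v.
f' = 589 × (344 + 23.2)/344 = 589 × 367.2/344 ≈ 629 Hz.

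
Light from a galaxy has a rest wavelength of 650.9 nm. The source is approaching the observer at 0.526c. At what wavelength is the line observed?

Relativistic Doppler for wavelength: λ' = λ₀ · √((1 − β)/(1 + β)).
λ' = 650.9 × √(0.4740/1.5260) = 650.9 × 0.55733 ≈ 362.8 nm.

362.8 nm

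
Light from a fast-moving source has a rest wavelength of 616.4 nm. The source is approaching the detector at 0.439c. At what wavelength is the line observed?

384.9 nm

Relativistic Doppler for wavelength: λ' = λ₀ · √((1 − β)/(1 + β)).
λ' = 616.4 × √(0.5610/1.4390) = 616.4 × 0.62438 ≈ 384.9 nm.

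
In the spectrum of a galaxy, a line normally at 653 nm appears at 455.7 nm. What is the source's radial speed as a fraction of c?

λ'/λ₀ = 0.6979 < 1 (blueshift), so the source is approaching.
λ'/λ₀ = √((1 − β)/(1 + β)) for an approaching source ⇒ β = (1 − r²)/(1 + r²) with r = λ'/λ₀.
β = (1 − 0.4870)/(1 + 0.4870) ≈ 0.345.

0.345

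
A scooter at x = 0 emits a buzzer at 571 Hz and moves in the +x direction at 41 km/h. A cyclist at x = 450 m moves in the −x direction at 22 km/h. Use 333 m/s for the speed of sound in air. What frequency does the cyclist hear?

41 km/h = 11.39 m/s; 22 km/h = 6.111 m/s.
The observer lies on the +x side, so the source is heading toward the observer and the observer is heading toward the source.
With source approaching and observer approaching, f' = f · (v + v_o)/(v − v_s).
f' = 571 × (333 + 6.111)/(333 − 11.39) = 571 × 339.11/321.61 ≈ 602 Hz.

602 Hz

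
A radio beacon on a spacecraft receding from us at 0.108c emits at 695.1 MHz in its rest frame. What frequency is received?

623.7 MHz

Relativistic Doppler for frequency: f' = f₀ · √((1 − β)/(1 + β)).
f' = 695.1 × √(0.8920/1.1080) = 695.1 × 0.89725 ≈ 623.7 MHz.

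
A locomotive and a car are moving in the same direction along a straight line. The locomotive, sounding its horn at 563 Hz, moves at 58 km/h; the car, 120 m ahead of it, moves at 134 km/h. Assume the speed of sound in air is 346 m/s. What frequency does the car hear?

58 km/h = 16.11 m/s; 134 km/h = 37.22 m/s.
The car is ahead, so the locomotive is moving toward it while the car is moving away from the locomotive.
With source approaching and observer receding, f' = f · (v − v_o)/(v − v_s).
f' = 563 × (346 − 37.22)/(346 − 16.11) = 563 × 308.78/329.89 ≈ 527 Hz.

527 Hz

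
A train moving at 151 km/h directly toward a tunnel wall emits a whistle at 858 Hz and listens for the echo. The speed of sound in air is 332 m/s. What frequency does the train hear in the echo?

151 km/h = 41.94 m/s.
The tunnel wall receives the sound from a moving source: f₁ = f₀ · v/(v − v_e) = 858 × 332/290.06 ≈ 982 Hz.
On the return leg the train is a moving observer: f₂ = f₁ · (v + v_e)/v = 982 × 373.94/332 ≈ 1106 Hz.
Equivalently f₂ = f₀ · (v + v_e)/(v − v_e).

1106 Hz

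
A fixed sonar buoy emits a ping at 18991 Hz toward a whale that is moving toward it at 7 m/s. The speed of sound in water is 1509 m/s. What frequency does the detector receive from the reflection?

At the whale (a moving observer), f₁ = f₀ · (v + u)/v = 18991 × 1516/1509 ≈ 19079 Hz.
On reflection it acts as a source moving toward the stationary detector: f₂ = f₁ · v/(v − u) = 19079 × 1509/1502 ≈ 19168 Hz.
Equivalently f₂ = f₀ · (v + u)/(v − u).

19168 Hz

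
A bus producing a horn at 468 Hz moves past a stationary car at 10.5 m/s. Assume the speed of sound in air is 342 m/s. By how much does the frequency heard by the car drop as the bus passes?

28.8 Hz

Approaching: f₁ = f · v/(v − v_s) = 468 × 342/331.5 ≈ 482.8 Hz.
Receding: f₂ = f · v/(v + v_s) = 468 × 342/352.5 ≈ 454.1 Hz.
Drop: f₁ − f₂ = 2f·v·v_s/(v² − v_s²) = 2 × 468 × 342 × 10.5/(342² − 10.5²) ≈ 28.8 Hz.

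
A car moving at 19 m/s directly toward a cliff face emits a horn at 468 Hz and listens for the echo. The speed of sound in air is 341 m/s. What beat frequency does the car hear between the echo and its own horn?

The cliff face receives the sound from a moving source: f₁ = f₀ · v/(v − v_e) = 468 × 341/322 ≈ 495.6 Hz.
On the return leg the car is a moving observer: f₂ = f₁ · (v + v_e)/v = 495.6 × 360/341 ≈ 523.2 Hz.
Equivalently f₂ = f₀ · (v + v_e)/(v − v_e).
Beat against the emitted tone: |f₂ − f₀| = 2v_e·f₀/(v − v_e) = 2 × 19 × 468/322 ≈ 55.2 Hz.

55.2 Hz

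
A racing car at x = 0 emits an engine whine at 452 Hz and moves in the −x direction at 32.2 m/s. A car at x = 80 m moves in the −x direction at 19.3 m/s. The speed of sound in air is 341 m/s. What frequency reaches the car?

The observer lies on the +x side, so the source is heading away from the observer and the observer is heading toward the source.
General Doppler shift: f' = f · (v + v_o)/(v + v_s).
f' = 452 × (341 + 19.3)/(341 + 32.2) = 452 × 360.3/373.2 ≈ 436 Hz.

436 Hz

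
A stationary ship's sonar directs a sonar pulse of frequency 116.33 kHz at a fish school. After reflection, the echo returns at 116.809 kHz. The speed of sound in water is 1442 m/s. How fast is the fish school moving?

Double Doppler shift off a moving reflector: f₂ = f₀ · (v + u)/(v − u) (u > 0 toward emitter).
Rearranging, u = v · (f₂ − f₀)/(f₂ + f₀) = 1442 × 0.479/233.139 ≈ 2.96 m/s.
So the fish school is moving at 2.96 m/s toward the emitter.

2.96 m/s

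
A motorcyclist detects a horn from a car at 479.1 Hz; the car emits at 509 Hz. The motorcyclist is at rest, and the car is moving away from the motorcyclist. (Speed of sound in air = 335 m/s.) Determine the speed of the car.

f' = f · v/(v + v_s) ⇒ v_s = v · |1 − f/f'|.
v_s = 335 × |1 − 509/479.1| = 335 × 0.06241 ≈ 20.9 m/s.

20.9 m/s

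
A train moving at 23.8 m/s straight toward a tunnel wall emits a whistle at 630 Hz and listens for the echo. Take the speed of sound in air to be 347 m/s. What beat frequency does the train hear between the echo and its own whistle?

The tunnel wall receives the sound from a moving source: f₁ = f₀ · v/(v − v_e) = 630 × 347/323.2 ≈ 676.4 Hz.
On the return leg the train is a moving observer: f₂ = f₁ · (v + v_e)/v = 676.4 × 370.8/347 ≈ 722.8 Hz.
Beat against the emitted tone: |f₂ − f₀| = 2v_e·f₀/(v − v_e) = 2 × 23.8 × 630/323.2 ≈ 93 Hz.

93 Hz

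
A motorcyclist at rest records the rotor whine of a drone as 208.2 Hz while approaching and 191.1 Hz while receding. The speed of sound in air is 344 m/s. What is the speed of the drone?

14.7 m/s

f₁/f₂ = (v + v_s)/(v − v_s), so v_s = v · (f₁ − f₂)/(f₁ + f₂).
v_s = 344 × (208.2 − 191.1)/(208.2 + 191.1) = 344 × 17.1/399.3 ≈ 14.7 m/s.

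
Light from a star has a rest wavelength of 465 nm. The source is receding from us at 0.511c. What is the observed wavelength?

817.4 nm

Relativistic Doppler for wavelength: λ' = λ₀ · √((1 + β)/(1 − β)).
λ' = 465 × √(1.5110/0.4890) = 465 × 1.75783 ≈ 817.4 nm.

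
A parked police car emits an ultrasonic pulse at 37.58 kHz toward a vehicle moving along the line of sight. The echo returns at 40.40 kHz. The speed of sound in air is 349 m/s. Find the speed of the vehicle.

Double Doppler shift off a moving reflector: f₂ = f₀ · (v + u)/(v − u) (u > 0 toward emitter).
Rearranging, u = v · (f₂ − f₀)/(f₂ + f₀) = 349 × 2.82/77.98 ≈ 12.6 m/s.
So the vehicle is moving at 12.6 m/s toward the emitter.

12.6 m/s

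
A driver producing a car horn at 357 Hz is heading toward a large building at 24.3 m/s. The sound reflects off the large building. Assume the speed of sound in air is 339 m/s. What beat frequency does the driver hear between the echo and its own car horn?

The large building receives the sound from a moving source: f₁ = f₀ · v/(v − v_e) = 357 × 339/314.7 ≈ 384.6 Hz.
On the return leg the driver is a moving observer: f₂ = f₁ · (v + v_e)/v = 384.6 × 363.3/339 ≈ 412.1 Hz.
Beat against the emitted tone: |f₂ − f₀| = 2v_e·f₀/(v − v_e) = 2 × 24.3 × 357/314.7 ≈ 55.1 Hz.

55.1 Hz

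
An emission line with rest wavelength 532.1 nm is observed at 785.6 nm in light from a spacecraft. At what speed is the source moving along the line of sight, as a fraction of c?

λ'/λ₀ = 1.4764 > 1 (redshift), so the source is receding.
λ'/λ₀ = √((1 + β)/(1 − β)) for a receding source ⇒ β = (r² − 1)/(r² + 1) with r = λ'/λ₀.
β = (2.1798 − 1)/(2.1798 + 1) ≈ 0.371.

0.371c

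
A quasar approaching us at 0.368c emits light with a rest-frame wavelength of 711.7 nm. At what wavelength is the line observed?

Relativistic Doppler for wavelength: λ' = λ₀ · √((1 − β)/(1 + β)).
λ' = 711.7 × √(0.6320/1.3680) = 711.7 × 0.67970 ≈ 483.7 nm.

483.7 nm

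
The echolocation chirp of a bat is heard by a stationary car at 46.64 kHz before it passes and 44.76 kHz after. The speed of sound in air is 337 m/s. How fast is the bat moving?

6.9 m/s

f₁/f₂ = (v + v_s)/(v − v_s), so v_s = v · (f₁ − f₂)/(f₁ + f₂).
v_s = 337 × (46.64 − 44.76)/(46.64 + 44.76) = 337 × 1.88/91.40 ≈ 6.9 m/s.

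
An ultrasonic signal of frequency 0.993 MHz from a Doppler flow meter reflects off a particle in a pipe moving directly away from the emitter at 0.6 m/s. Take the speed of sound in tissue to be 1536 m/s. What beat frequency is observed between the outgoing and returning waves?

At the particle in a pipe (a moving observer), f₁ = f₀ · (v − u)/v = 0.993 × 1535.4/1536 ≈ 0.992612 MHz.
The reflection then acts as a moving source: f₂ = f₁ · v/(v + u) ≈ 0.992225 MHz.
Beat frequency (with f₀ = 993000 Hz): |f₂ − f₀| = 2u·f₀/(v + u) = 2 × 0.6 × 993000/1536.6 ≈ 775 Hz.

775 Hz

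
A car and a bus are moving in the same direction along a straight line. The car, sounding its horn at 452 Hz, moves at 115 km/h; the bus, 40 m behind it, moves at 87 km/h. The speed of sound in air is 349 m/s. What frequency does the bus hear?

443 Hz

115 km/h = 31.94 m/s; 87 km/h = 24.17 m/s.
The bus is behind, so the car is moving away from it while the bus is moving toward the car.
Both move, so f' = f · (v + v_o)/(v + v_s).
f' = 452 × (349 + 24.17)/(349 + 31.94) = 452 × 373.17/380.94 ≈ 443 Hz.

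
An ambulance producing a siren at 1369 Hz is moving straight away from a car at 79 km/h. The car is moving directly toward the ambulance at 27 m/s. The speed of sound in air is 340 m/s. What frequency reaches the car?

79 km/h = 21.94 m/s.
General Doppler shift: f' = f · (v + v_o)/(v + v_s).
f' = 1369 × (340 + 27)/(340 + 21.94) = 1369 × 367/361.94 ≈ 1388 Hz.

1388 Hz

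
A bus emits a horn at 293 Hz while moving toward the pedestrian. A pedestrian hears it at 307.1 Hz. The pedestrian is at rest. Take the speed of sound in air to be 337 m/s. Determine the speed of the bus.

f' = f · v/(v − v_s) ⇒ v_s = v · |1 − f/f'|.
v_s = 337 × |1 − 293/307.1| = 337 × 0.04591 ≈ 15.5 m/s.

15.5 m/s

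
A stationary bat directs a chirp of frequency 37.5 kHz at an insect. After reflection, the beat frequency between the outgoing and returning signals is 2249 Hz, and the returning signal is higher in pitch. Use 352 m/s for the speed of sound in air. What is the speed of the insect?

Double Doppler shift off a moving reflector: f₂ = f₀ · (v + u)/(v − u) (u > 0 toward emitter).
Returning signal is higher, so f₂ = f₀ + Δf = 37500 + 2249 = 39749 Hz.
Rearranging, u = v · (f₂ − f₀)/(f₂ + f₀) = 352 × 2249/77249 ≈ 10.2 m/s.
So the insect is moving at 10.2 m/s toward the emitter.

10.2 m/s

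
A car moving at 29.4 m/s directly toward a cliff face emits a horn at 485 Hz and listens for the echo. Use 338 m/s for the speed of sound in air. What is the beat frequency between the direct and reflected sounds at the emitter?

The cliff face receives the sound from a moving source: f₁ = f₀ · v/(v − v_e) = 485 × 338/308.6 ≈ 531.2 Hz.
On the return leg the car is a moving observer: f₂ = f₁ · (v + v_e)/v = 531.2 × 367.4/338 ≈ 577.4 Hz.
Equivalently f₂ = f₀ · (v + v_e)/(v − v_e).
Beat against the emitted tone: |f₂ − f₀| = 2v_e·f₀/(v − v_e) = 2 × 29.4 × 485/308.6 ≈ 92 Hz.

92 Hz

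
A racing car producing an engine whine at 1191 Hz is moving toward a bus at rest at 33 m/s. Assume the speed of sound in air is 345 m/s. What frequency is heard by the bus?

With the source moving toward a stationary observer, f' = f · v/(v − v_s).
f' = 1191 × 345/(345 − 33) = 1191 × 345/312 ≈ 1317 Hz.

1317 Hz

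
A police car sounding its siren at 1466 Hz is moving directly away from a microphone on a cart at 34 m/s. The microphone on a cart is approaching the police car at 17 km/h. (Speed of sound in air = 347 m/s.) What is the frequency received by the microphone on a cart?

1353 Hz

17 km/h = 4.722 m/s.
Both move, so f' = f · (v + v_o)/(v + v_s).
f' = 1466 × (347 + 4.722)/(347 + 34) = 1466 × 351.72/381 ≈ 1353 Hz.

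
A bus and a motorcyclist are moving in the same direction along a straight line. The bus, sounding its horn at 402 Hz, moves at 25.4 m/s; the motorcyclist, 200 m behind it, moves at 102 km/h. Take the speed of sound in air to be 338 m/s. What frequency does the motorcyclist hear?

405 Hz

102 km/h = 28.33 m/s.
The motorcyclist is behind, so the bus is moving away from it while the motorcyclist is moving toward the bus.
Both move, so f' = f · (v + v_o)/(v + v_s).
f' = 402 × (338 + 28.33)/(338 + 25.4) = 402 × 366.33/363.4 ≈ 405 Hz.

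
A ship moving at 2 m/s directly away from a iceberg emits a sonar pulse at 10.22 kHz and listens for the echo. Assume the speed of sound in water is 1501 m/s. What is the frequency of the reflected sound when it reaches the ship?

The iceberg receives the sound from a moving source: f₁ = f₀ · v/(v + v_e) = 10.22 × 1501/1503 ≈ 10.21 kHz.
On the return leg the ship is a moving observer: f₂ = f₁ · (v − v_e)/v = 10.21 × 1499/1501 ≈ 10.19 kHz.
Equivalently f₂ = f₀ · (v − v_e)/(v + v_e).

10.19 kHz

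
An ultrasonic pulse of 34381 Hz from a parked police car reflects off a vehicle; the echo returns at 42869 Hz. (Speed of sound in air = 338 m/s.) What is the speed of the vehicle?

37 m/s

Double Doppler shift off a moving reflector: f₂ = f₀ · (v + u)/(v − u) (u > 0 toward emitter).
Rearranging, u = v · (f₂ − f₀)/(f₂ + f₀) = 338 × 8488/77250 ≈ 37 m/s.
So the vehicle is moving at 37 m/s toward the emitter.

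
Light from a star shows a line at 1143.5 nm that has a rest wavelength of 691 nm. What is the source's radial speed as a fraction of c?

λ'/λ₀ = 1.6548 > 1 (redshift), so the source is receding.
λ'/λ₀ = √((1 + β)/(1 − β)) for a receding source ⇒ β = (r² − 1)/(r² + 1) with r = λ'/λ₀.
β = (2.7385 − 1)/(2.7385 + 1) ≈ 0.465.

0.465c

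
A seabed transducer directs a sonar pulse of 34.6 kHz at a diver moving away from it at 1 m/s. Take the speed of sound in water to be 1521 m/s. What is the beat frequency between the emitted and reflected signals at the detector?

45.5 Hz

At the diver (a moving observer), f₁ = f₀ · (v − u)/v = 34.6 × 1520/1521 ≈ 34.5773 kHz.
The reflection then acts as a moving source: f₂ = f₁ · v/(v + u) ≈ 34.5545 kHz.
Equivalently f₂ = f₀ · (v − u)/(v + u).
Beat frequency (with f₀ = 34600 Hz): |f₂ − f₀| = 2u·f₀/(v + u) = 2 × 1 × 34600/1522 ≈ 45.5 Hz.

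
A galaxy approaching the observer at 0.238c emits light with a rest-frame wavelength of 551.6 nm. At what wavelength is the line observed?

Relativistic Doppler for wavelength: λ' = λ₀ · √((1 − β)/(1 + β)).
λ' = 551.6 × √(0.7620/1.2380) = 551.6 × 0.78454 ≈ 432.8 nm.

432.8 nm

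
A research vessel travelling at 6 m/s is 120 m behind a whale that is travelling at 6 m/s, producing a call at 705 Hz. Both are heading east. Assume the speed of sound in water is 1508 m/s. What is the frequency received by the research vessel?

The research vessel is behind, so the whale is moving away from it while the research vessel is moving toward the whale.
Both move, so f' = f · (v + v_o)/(v + v_s).
f' = 705 × (1508 + 6)/(1508 + 6) = 705 × 1514/1514 ≈ 705 Hz.

705 Hz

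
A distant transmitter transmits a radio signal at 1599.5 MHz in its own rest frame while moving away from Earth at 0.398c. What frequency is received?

Relativistic Doppler for frequency: f' = f₀ · √((1 − β)/(1 + β)).
f' = 1599.5 × √(0.6020/1.3980) = 1599.5 × 0.65621 ≈ 1049.6 MHz.

1049.6 MHz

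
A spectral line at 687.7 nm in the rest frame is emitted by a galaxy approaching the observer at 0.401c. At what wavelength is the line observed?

449.7 nm

Relativistic Doppler for wavelength: λ' = λ₀ · √((1 − β)/(1 + β)).
λ' = 687.7 × √(0.5990/1.4010) = 687.7 × 0.65387 ≈ 449.7 nm.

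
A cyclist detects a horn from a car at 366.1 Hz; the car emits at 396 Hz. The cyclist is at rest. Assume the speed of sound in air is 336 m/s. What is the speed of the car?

f' < f, so the car is receding.
f' = f · v/(v + v_s) ⇒ v_s = v · |1 − f/f'|.
v_s = 336 × |1 − 396/366.1| = 336 × 0.08167 ≈ 27 m/s.

27 m/s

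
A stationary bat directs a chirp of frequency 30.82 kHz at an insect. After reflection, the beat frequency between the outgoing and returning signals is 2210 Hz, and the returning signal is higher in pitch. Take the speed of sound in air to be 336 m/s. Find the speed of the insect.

11.6 m/s

Double Doppler shift off a moving reflector: f₂ = f₀ · (v + u)/(v − u) (u > 0 toward emitter).
Returning signal is higher, so f₂ = f₀ + Δf = 30820 + 2210 = 33030 Hz.
Rearranging, u = v · (f₂ − f₀)/(f₂ + f₀) = 336 × 2210/63850 ≈ 11.6 m/s.
So the insect is moving at 11.6 m/s toward the emitter.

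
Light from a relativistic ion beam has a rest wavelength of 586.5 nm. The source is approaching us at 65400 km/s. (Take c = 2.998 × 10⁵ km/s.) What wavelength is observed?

β = v/c = 65400/299800 = 0.2181.
Relativistic Doppler for wavelength: λ' = λ₀ · √((1 − β)/(1 + β)).
λ' = 586.5 × √(0.7819/1.2181) = 586.5 × 0.80115 ≈ 469.9 nm.

469.9 nm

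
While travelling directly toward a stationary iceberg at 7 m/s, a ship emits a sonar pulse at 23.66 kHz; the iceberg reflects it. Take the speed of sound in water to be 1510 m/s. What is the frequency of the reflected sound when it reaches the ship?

23.9 kHz

The iceberg receives the sound from a moving source: f₁ = f₀ · v/(v − v_e) = 23.66 × 1510/1503 ≈ 23.8 kHz.
On the return leg the ship is a moving observer: f₂ = f₁ · (v + v_e)/v = 23.8 × 1517/1510 ≈ 23.9 kHz.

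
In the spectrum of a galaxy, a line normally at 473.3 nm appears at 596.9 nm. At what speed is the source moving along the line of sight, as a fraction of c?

λ'/λ₀ = 1.2611 > 1 (redshift), so the source is receding.
λ'/λ₀ = √((1 + β)/(1 − β)) for a receding source ⇒ β = (r² − 1)/(r² + 1) with r = λ'/λ₀.
β = (1.5905 − 1)/(1.5905 + 1) ≈ 0.228.

0.228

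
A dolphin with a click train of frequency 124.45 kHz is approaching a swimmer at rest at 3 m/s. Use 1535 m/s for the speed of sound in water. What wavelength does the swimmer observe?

With the source moving toward a stationary observer, f' = f · v/(v − v_s).
f' = 124.45 × 1535/(1535 − 3) ≈ 124.7 kHz.
λ' = v/f' = 1535/124694 ≈ 1.2 cm.

1.2 cm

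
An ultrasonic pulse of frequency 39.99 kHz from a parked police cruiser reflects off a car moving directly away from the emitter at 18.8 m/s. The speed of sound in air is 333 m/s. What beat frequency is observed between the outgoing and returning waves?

4274 Hz

The car first receives the wave as a moving observer: f₁ = f₀ · (v − u)/v = 39.99 × (333 − 18.8)/333 ≈ 37.73 kHz.
The reflection then acts as a moving source: f₂ = f₁ · v/(v + u) ≈ 35.72 kHz.
Equivalently f₂ = f₀ · (v − u)/(v + u).
Beat frequency (with f₀ = 39990 Hz): |f₂ − f₀| = 2u·f₀/(v + u) = 2 × 18.8 × 39990/351.8 ≈ 4274 Hz.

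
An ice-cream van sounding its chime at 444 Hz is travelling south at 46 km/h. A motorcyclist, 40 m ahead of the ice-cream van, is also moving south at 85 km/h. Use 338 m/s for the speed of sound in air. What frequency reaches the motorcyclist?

46 km/h = 12.78 m/s; 85 km/h = 23.61 m/s.
The motorcyclist is ahead, so the ice-cream van is moving toward it while the motorcyclist is moving away from the ice-cream van.
General Doppler shift: f' = f · (v − v_o)/(v − v_s).
f' = 444 × (338 − 23.61)/(338 − 12.78) = 444 × 314.39/325.22 ≈ 429 Hz.

429 Hz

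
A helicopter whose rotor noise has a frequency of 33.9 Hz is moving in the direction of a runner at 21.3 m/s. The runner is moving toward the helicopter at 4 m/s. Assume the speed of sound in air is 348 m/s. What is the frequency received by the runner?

36.5 Hz

Both move, so f' = f · (v + v_o)/(v − v_s).
f' = 33.9 × (348 + 4)/(348 − 21.3) = 33.9 × 352/326.7 ≈ 36.5 Hz.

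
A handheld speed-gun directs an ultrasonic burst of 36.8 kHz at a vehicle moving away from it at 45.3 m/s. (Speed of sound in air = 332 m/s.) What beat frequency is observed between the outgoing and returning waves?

8837 Hz

The vehicle first receives the wave as a moving observer: f₁ = f₀ · (v − u)/v = 36.8 × (332 − 45.3)/332 ≈ 31.78 kHz.
On reflection it acts as a source moving away from the stationary detector: f₂ = f₁ · v/(v + u) = 31.78 × 332/377.3 ≈ 27.96 kHz.
Beat frequency (with f₀ = 36800 Hz): |f₂ − f₀| = 2u·f₀/(v + u) = 2 × 45.3 × 36800/377.3 ≈ 8837 Hz.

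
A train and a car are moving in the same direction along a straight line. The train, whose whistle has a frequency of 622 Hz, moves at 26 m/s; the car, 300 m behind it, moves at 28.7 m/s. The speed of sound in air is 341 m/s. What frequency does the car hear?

The car is behind, so the train is moving away from it while the car is moving toward the train.
General Doppler shift: f' = f · (v + v_o)/(v + v_s).
f' = 622 × (341 + 28.7)/(341 + 26) = 622 × 369.7/367 ≈ 627 Hz.

627 Hz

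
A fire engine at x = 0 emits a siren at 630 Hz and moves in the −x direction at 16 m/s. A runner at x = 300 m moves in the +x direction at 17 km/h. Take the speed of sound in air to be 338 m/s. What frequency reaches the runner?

593 Hz

17 km/h = 4.722 m/s.
The observer lies on the +x side, so the source is heading away from the observer and the observer is heading away from the source.
With source receding and observer receding, f' = f · (v − v_o)/(v + v_s).
f' = 630 × (338 − 4.722)/(338 + 16) = 630 × 333.28/354 ≈ 593 Hz.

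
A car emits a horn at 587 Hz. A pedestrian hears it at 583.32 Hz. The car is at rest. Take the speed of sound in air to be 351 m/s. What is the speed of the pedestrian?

f' < f, so the pedestrian is receding.
f' = f · (v − v_o)/v ⇒ v_o = v · |f'/f − 1|.
v_o = 351 × |583.32/587 − 1| = 351 × 0.006269 ≈ 2.20 m/s.

2.20 m/s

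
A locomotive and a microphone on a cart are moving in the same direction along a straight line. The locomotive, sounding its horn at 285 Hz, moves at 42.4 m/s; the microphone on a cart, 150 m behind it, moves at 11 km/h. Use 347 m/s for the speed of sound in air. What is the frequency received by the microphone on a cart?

256 Hz

11 km/h = 3.056 m/s.
The microphone on a cart is behind, so the locomotive is moving away from it while the microphone on a cart is moving toward the locomotive.
With source receding and observer approaching, f' = f · (v + v_o)/(v + v_s).
f' = 285 × (347 + 3.056)/(347 + 42.4) = 285 × 350.06/389.4 ≈ 256 Hz.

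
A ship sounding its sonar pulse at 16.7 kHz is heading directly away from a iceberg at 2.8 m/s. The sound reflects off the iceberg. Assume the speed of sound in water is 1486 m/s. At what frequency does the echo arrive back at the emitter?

16.64 kHz

The iceberg receives the sound from a moving source: f₁ = f₀ · v/(v + v_e) = 16.7 × 1486/1488.8 ≈ 16.67 kHz.
On the return leg the ship is a moving observer: f₂ = f₁ · (v − v_e)/v = 16.67 × 1483.2/1486 ≈ 16.64 kHz.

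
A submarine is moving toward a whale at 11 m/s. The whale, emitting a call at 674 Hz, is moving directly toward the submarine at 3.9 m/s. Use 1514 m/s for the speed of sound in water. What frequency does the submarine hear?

Both move, so f' = f · (v + v_o)/(v − v_s).
f' = 674 × (1514 + 11)/(1514 − 3.9) = 674 × 1525/1510.1 ≈ 681 Hz.

681 Hz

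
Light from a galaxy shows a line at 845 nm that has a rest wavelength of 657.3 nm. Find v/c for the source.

λ'/λ₀ = 1.2856 > 1 (redshift), so the source is receding.
λ'/λ₀ = √((1 + β)/(1 − β)) for a receding source ⇒ β = (r² − 1)/(r² + 1) with r = λ'/λ₀.
β = (1.6527 − 1)/(1.6527 + 1) ≈ 0.246.

0.246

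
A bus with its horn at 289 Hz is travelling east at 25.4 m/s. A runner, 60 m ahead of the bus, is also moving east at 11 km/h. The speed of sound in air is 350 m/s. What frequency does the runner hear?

11 km/h = 3.056 m/s.
The runner is ahead, so the bus is moving toward it while the runner is moving away from the bus.
Both move, so f' = f · (v − v_o)/(v − v_s).
f' = 289 × (350 − 3.056)/(350 − 25.4) = 289 × 346.94/324.6 ≈ 309 Hz.

309 Hz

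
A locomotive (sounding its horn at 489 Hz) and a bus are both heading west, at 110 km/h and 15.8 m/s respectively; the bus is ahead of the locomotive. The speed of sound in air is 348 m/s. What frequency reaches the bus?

512 Hz

110 km/h = 30.56 m/s.
The bus is ahead, so the locomotive is moving toward it while the bus is moving away from the locomotive.
General Doppler shift: f' = f · (v − v_o)/(v − v_s).
f' = 489 × (348 − 15.8)/(348 − 30.56) = 489 × 332.2/317.44 ≈ 512 Hz.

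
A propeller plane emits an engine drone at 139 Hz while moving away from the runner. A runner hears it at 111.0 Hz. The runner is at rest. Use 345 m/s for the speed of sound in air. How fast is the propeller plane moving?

87 m/s

f' = f · v/(v + v_s) ⇒ v_s = v · |1 − f/f'|.
v_s = 345 × |1 − 139/111.0| = 345 × 0.2523 ≈ 87 m/s.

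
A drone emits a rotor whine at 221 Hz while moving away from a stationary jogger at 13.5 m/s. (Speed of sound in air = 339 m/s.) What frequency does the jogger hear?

With the source moving away from a stationary observer, f' = f · v/(v + v_s).
f' = 221 × 339/(339 + 13.5) = 221 × 339/352.5 ≈ 213 Hz.

213 Hz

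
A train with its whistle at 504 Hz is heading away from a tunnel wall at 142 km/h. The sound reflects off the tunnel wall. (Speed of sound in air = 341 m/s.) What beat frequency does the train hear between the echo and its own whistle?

105 Hz

142 km/h = 39.44 m/s.
The tunnel wall receives the sound from a moving source: f₁ = f₀ · v/(v + v_e) = 504 × 341/380.44 ≈ 451.7 Hz.
On the return leg the train is a moving observer: f₂ = f₁ · (v − v_e)/v = 451.7 × 301.56/341 ≈ 399.5 Hz.
Beat against the emitted tone: |f₂ − f₀| = 2v_e·f₀/(v + v_e) = 2 × 39.44 × 504/380.44 ≈ 105 Hz.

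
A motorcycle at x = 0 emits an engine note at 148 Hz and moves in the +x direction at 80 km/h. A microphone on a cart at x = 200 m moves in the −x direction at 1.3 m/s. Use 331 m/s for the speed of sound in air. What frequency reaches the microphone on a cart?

159 Hz

80 km/h = 22.22 m/s.
The observer lies on the +x side, so the source is heading toward the observer and the observer is heading toward the source.
General Doppler shift: f' = f · (v + v_o)/(v − v_s).
f' = 148 × (331 + 1.3)/(331 − 22.22) = 148 × 332.3/308.78 ≈ 159 Hz.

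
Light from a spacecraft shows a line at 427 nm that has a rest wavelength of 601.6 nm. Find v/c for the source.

0.330

λ'/λ₀ = 0.7098 < 1 (blueshift), so the source is approaching.
λ'/λ₀ = √((1 − β)/(1 + β)) for an approaching source ⇒ β = (1 − r²)/(1 + r²) with r = λ'/λ₀.
β = (1 − 0.5038)/(1 + 0.5038) ≈ 0.330.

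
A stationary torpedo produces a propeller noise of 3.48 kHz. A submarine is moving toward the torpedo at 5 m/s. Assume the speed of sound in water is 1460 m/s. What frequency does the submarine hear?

Only the observer moves, toward the source, so f' = f · (v + v_o)/v.
f' = 3.48 × (1460 + 5)/1460 = 3.48 × 1465/1460 ≈ 3.49 kHz.

3.49 kHz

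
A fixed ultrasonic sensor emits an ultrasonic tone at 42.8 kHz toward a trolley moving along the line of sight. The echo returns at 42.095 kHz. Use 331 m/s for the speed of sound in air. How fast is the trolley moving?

Double Doppler shift off a moving reflector: f₂ = f₀ · (v + u)/(v − u) (u > 0 toward emitter).
Rearranging, u = v · (f₂ − f₀)/(f₂ + f₀) = 331 × -0.705/84.895 ≈ -2.75 m/s.
So the trolley is moving at 2.75 m/s away from the emitter.

2.75 m/s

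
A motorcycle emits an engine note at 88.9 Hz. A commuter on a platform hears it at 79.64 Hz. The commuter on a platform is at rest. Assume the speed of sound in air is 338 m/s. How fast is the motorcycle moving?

f' < f, so the motorcycle is receding.
f' = f · v/(v + v_s) ⇒ v_s = v · |1 − f/f'|.
v_s = 338 × |1 − 88.9/79.64| = 338 × 0.1163 ≈ 39 m/s.

39 m/s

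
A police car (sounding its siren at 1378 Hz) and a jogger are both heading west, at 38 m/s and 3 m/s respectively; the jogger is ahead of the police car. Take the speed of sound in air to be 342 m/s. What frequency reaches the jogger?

The jogger is ahead, so the police car is moving toward it while the jogger is moving away from the police car.
General Doppler shift: f' = f · (v − v_o)/(v − v_s).
f' = 1378 × (342 − 3)/(342 − 38) = 1378 × 339/304 ≈ 1537 Hz.

1537 Hz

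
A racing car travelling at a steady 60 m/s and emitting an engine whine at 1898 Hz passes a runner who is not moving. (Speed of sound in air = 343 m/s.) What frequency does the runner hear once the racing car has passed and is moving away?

1615 Hz

Receding: f₂ = f · v/(v + v_s) = 1898 × 343/403 ≈ 1615 Hz.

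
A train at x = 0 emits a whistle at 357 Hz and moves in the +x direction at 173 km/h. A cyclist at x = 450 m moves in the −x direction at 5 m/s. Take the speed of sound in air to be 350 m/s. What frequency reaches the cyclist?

173 km/h = 48.06 m/s.
The observer lies on the +x side, so the source is heading toward the observer and the observer is heading toward the source.
Both move, so f' = f · (v + v_o)/(v − v_s).
f' = 357 × (350 + 5)/(350 − 48.06) = 357 × 355/301.94 ≈ 420 Hz.

420 Hz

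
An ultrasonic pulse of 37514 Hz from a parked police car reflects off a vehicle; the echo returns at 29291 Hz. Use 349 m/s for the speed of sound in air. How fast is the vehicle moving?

Double Doppler shift off a moving reflector: f₂ = f₀ · (v + u)/(v − u) (u > 0 toward emitter).
Rearranging, u = v · (f₂ − f₀)/(f₂ + f₀) = 349 × -8223/66805 ≈ -43 m/s.
So the vehicle is moving at 43 m/s away from the emitter.

43 m/s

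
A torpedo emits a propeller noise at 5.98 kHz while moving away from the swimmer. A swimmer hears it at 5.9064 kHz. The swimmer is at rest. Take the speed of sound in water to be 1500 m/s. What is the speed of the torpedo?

f' = f · v/(v + v_s) ⇒ v_s = v · |1 − f/f'|.
v_s = 1500 × |1 − 5.98/5.9064| = 1500 × 0.01246 ≈ 18.7 m/s.

18.7 m/s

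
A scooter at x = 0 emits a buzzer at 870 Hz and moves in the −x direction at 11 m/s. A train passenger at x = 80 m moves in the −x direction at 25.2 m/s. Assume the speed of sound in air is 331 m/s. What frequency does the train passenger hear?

906 Hz

The observer lies on the +x side, so the source is heading away from the observer and the observer is heading toward the source.
With source receding and observer approaching, f' = f · (v + v_o)/(v + v_s).
f' = 870 × (331 + 25.2)/(331 + 11) = 870 × 356.2/342 ≈ 906 Hz.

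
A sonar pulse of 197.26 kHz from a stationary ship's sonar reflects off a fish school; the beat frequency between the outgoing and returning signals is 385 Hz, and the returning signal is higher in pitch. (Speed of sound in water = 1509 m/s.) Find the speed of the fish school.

1.47 m/s

Double Doppler shift off a moving reflector: f₂ = f₀ · (v + u)/(v − u) (u > 0 toward emitter).
Returning signal is higher, so f₂ = f₀ + Δf = 197260 + 385 = 197645 Hz.
Rearranging, u = v · (f₂ − f₀)/(f₂ + f₀) = 1509 × 385/394905 ≈ 1.47 m/s.
So the fish school is moving at 1.47 m/s toward the emitter.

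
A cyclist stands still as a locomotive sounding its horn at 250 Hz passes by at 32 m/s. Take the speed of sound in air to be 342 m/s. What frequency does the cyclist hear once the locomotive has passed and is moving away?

Receding: f₂ = f · v/(v + v_s) = 250 × 342/374 ≈ 229 Hz.

229 Hz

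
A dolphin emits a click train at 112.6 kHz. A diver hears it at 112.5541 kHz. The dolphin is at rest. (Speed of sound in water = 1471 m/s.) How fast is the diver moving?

0.60 m/s

f' < f, so the diver is receding.
f' = f · (v − v_o)/v ⇒ v_o = v · |f'/f − 1|.
v_o = 1471 × |112.5541/112.6 − 1| = 1471 × 0.0004076 ≈ 0.60 m/s.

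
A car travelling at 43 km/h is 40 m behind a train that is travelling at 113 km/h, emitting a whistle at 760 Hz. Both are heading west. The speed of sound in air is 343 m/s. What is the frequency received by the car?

113 km/h = 31.39 m/s; 43 km/h = 11.94 m/s.
The car is behind, so the train is moving away from it while the car is moving toward the train.
General Doppler shift: f' = f · (v + v_o)/(v + v_s).
f' = 760 × (343 + 11.94)/(343 + 31.39) = 760 × 354.94/374.39 ≈ 721 Hz.

721 Hz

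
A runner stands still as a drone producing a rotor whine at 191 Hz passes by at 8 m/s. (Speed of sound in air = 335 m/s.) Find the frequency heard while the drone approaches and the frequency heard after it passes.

Approaching: f₁ = f · v/(v − v_s) = 191 × 335/327 ≈ 196 Hz.
Receding: f₂ = f · v/(v + v_s) = 191 × 335/343 ≈ 187 Hz.

196 Hz approaching; 187 Hz receding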